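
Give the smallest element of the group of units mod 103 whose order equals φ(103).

5

φ(103) = 103 − 1 = 102 = 2 · 3 · 17.
g is a primitive root iff g^(102/q) ≢ 1 (mod 103) for each prime q ∈ {2, 3, 17}.
g = 2: 2^51 ≡ 1 — hits 1, so not a primitive root.
g = 3: 3^51 ≡ 102; 3^34 ≡ 1 — hits 1, so not a primitive root.
g = 4: 4^51 ≡ 1 — hits 1, so not a primitive root.
g = 5: 5^51 ≡ 102; 5^34 ≡ 56; 5^6 ≡ 72 — none is 1, so 5 is a primitive root.
The smallest primitive root modulo 103 is 5.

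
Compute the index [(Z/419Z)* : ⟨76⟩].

11

ord(76) | φ(419) = 419 − 1 = 418 = 2 · 11 · 19.
Divisors of 418: 1, 2, 11, 19, 22, 38, 209, 418.
Test each divisor d:
76^1 ≡ 76
76^2 ≡ 329
76^11 ≡ 312
76^19 ≡ 418
76^22 ≡ 136
76^38 ≡ 1
The order of 76 is 38, so the subgroup it generates has 38 elements.
Index = |(Z/419Z)^×| / |⟨76⟩| = 418 / 38 = 11.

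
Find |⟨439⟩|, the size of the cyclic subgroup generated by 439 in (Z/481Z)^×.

36

Since 439 ∈ (Z/481Z)^×, its order divides φ(481) = φ(13·37) = (13−1)·(37−1) = 12·36 = 432 = 2^4 · 3^3.
Divisors of 432: 1, 2, 3, 4, 6, 8, 9, 12, 16, 18, 24, 27, 36, 48, 54, 72, 108, 144, 216, 432.
Compute 439^d (mod 481) for the divisors d until we hit 1:
439^1 ≡ 439
439^2 ≡ 321
439^3 ≡ 467
439^4 ≡ 107
439^6 ≡ 196
439^8 ≡ 386
439^9 ≡ 142
439^12 ≡ 417
439^16 ≡ 367
439^18 ≡ 443
439^24 ≡ 248
439^27 ≡ 376
439^36 ≡ 1
Hence ord(439) = 36.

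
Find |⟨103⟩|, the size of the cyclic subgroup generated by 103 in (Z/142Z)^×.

The order of 103 must divide φ(142) = φ(2)·φ(71) = 1·70 = 70 = 2 · 5 · 7.
Divisors of 70: 1, 2, 5, 7, 10, 14, 35, 70.
Compute 103^d (mod 142) for the divisors d until we hit 1:
103^1 ≡ 103
103^2 ≡ 101
103^5 ≡ 45
103^7 ≡ 1
The smallest such exponent is 7, so the order of 103 is 7.

7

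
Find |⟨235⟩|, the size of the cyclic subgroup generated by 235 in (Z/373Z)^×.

ord(235) | φ(373) = 373 − 1 = 372 = 2^2 · 3 · 31.
Divisors of 372: 1, 2, 3, 4, 6, 12, 31, 62, 93, 124, 186, 372.
Test each divisor d:
235^1 ≡ 235 (mod 373)
235^2 ≡ 21 (mod 373)
235^3 ≡ 86 (mod 373)
235^4 ≡ 68 (mod 373)
235^6 ≡ 309 (mod 373)
235^12 ≡ 366 (mod 373)
235^31 ≡ 88 (mod 373)
235^62 ≡ 284 (mod 373)
235^93 ≡ 1 (mod 373) ✓
So ord_373(235) = 93.

93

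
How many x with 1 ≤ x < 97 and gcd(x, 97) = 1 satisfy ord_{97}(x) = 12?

φ(97) = 97 − 1 = 96 = 2^5 · 3.
(Z/97Z)^× is cyclic (|G| = 96); a cyclic group of order m has exactly φ(d) elements of each order d | m, and none otherwise.
12 = 2^2 · 3 divides 96, and φ(12) = 4.

4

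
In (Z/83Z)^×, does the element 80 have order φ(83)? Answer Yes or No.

Yes

φ(83) = 83 − 1 = 82 = 2 · 41.
An element g generates (Z/83Z)^× iff g^(82/q) ≢ 1 (mod 83) for each prime q ∈ {2, 41}.
80^41 ≡ 82 (mod 83)  [q = 2: ≢ 1 ✓]
80^2 ≡ 9 (mod 83)  [q = 41: ≢ 1 ✓]
All checks pass, so 80 has order 82 and is a primitive root modulo 83.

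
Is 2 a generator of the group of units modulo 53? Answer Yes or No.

Yes

φ(53) = 53 − 1 = 52 = 2^2 · 13.
It suffices to check that the order of 2 is not a proper divisor of 52: compute 2^(52/q) for q ∈ {2, 13}.
2^26 ≡ 52 (mod 53)  [q = 2: ≢ 1 ✓]
2^4 ≡ 16 (mod 53)  [q = 13: ≢ 1 ✓]
All checks pass, so 2 has order 52 and is a primitive root modulo 53.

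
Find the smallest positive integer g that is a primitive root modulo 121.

φ(121) = φ(11^2) = 11·(11−1) = 110 = 2 · 5 · 11.
g is a primitive root iff g^(110/q) ≢ 1 (mod 121) for each prime q ∈ {2, 5, 11}.
g = 2: 2^55 ≡ 120; 2^22 ≡ 81; 2^10 ≡ 56 — none is 1, so 2 is a primitive root.
So 2 is the smallest generator of (Z/121Z)^×.

2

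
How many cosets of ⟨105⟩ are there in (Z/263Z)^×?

ord(105) | φ(263) = 263 − 1 = 262 = 2 · 131.
Divisors of 262: 1, 2, 131, 262.
Evaluate successive powers at the divisors of 262:
105^1 ≡ 105 (mod 263)
105^2 ≡ 242 (mod 263)
105^131 ≡ 1 (mod 263) ✓
So ord_263(105) = 131, hence |⟨105⟩| = 131.
Index = |(Z/263Z)^×| / |⟨105⟩| = 262 / 131 = 2.

2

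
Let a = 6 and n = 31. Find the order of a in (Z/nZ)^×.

6

The order of 6 must divide φ(31) = 31 − 1 = 30 = 2 · 3 · 5.
Divisors of 30: 1, 2, 3, 5, 6, 10, 15, 30.
Compute 6^d (mod 31) for the divisors d until we hit 1:
6^1 ≡ 6 (mod 31)
6^2 ≡ 5 (mod 31)
6^3 ≡ 30 (mod 31)
6^5 ≡ 26 (mod 31)
6^6 ≡ 1 (mod 31) ✓
So ord_31(6) = 6.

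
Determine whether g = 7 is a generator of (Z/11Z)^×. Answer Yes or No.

Yes

φ(11) = 11 − 1 = 10 = 2 · 5.
7 is a primitive root mod 11 iff 7^(φ(11)/q) ≢ 1 for every prime q | φ(11), i.e. q ∈ {2, 5}.
7^5 ≡ 10 (mod 11)  [q = 2: ≢ 1 ✓]
7^2 ≡ 5 (mod 11)  [q = 5: ≢ 1 ✓]
None equal 1, so ord_11(7) = 10: 7 is a primitive root.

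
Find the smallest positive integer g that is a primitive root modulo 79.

3

φ(79) = 79 − 1 = 78 = 2 · 3 · 13.
g is a primitive root iff g^(78/q) ≢ 1 (mod 79) for each prime q ∈ {2, 3, 13}.
g = 2: 2^39 ≡ 1 — hits 1, so not a primitive root.
g = 3: 3^39 ≡ 78; 3^26 ≡ 23; 3^6 ≡ 18 — none is 1, so 3 is a primitive root.
The smallest primitive root modulo 79 is 3.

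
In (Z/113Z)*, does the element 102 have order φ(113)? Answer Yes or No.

No

φ(113) = 113 − 1 = 112 = 2^4 · 7.
It suffices to check that the order of 102 is not a proper divisor of 112: compute 102^(112/q) for q ∈ {2, 7}.
102^56 ≡ 1 (mod 113)  [q = 2: ≡ 1 ✗]
102^16 ≡ 106 (mod 113)  [q = 7: ≢ 1 ✓]
The check at q = 2 fails, so 102 generates a proper subgroup.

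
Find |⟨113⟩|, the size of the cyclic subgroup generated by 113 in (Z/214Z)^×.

The order of 113 must divide φ(214) = φ(2)·φ(107) = 1·106 = 106 = 2 · 53.
Divisors of 106: 1, 2, 53, 106.
Test each divisor d:
113^1 ≡ 113
113^2 ≡ 143
113^53 ≡ 213
113^106 ≡ 1
Hence ord(113) = 106.

106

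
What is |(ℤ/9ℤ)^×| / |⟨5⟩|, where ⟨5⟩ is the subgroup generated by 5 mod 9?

Since 5 ∈ (Z/9Z)^×, its order divides φ(9) = φ(3^2) = 3·(3−1) = 6 = 2 · 3.
Divisors of 6: 1, 2, 3, 6.
Compute 5^d (mod 9) for the divisors d until we hit 1:
5^1 ≡ 5
5^2 ≡ 7
5^3 ≡ 8
5^6 ≡ 1
Thus |⟨5⟩| = ord(5) = 6.
[(Z/9Z)^× : ⟨5⟩] = 6/6 = 1.

1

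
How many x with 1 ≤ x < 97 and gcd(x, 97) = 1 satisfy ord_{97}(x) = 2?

φ(97) = 97 − 1 = 96 = 2^5 · 3.
In a cyclic group of order 96, there are φ(d) elements of order d for each divisor d of 96, and zero for non-divisors.
2 | 96, and φ(2) = 2 − 1 = 1.

1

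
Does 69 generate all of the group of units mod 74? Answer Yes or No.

φ(74) = φ(2)·φ(37) = 1·36 = 36 = 2^2 · 3^2.
Test 69^(36/q) mod 74 for each prime factor q of 36:
69^18 ≡ 73 (mod 74)  [q = 2: ≢ 1 ✓]
69^12 ≡ 47 (mod 74)  [q = 3: ≢ 1 ✓]
All checks pass, so 69 has order 36 and is a primitive root modulo 74.

Yes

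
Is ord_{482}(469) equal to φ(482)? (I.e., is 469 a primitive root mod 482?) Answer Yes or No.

Yes

φ(482) = φ(2)·φ(241) = 1·240 = 240 = 2^4 · 3 · 5.
469 is a primitive root mod 482 iff 469^(φ(482)/q) ≢ 1 for every prime q | φ(482), i.e. q ∈ {2, 3, 5}.
469^120 ≡ 481 (mod 482)  [q = 2: ≢ 1 ✓]
469^80 ≡ 225 (mod 482)  [q = 3: ≢ 1 ✓]
469^48 ≡ 87 (mod 482)  [q = 5: ≢ 1 ✓]
None equal 1, so ord_482(469) = 240: 469 is a primitive root.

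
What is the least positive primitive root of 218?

11

φ(218) = φ(2)·φ(109) = 1·108 = 108 = 2^2 · 3^3.
g is a primitive root iff g^(108/q) ≢ 1 (mod 218) for each prime q ∈ {2, 3}.
g = 2: gcd(2, 218) = 2 > 1, not a unit — skip.
g = 3: 3^54 ≡ 1 — hits 1, so not a primitive root.
g = 4: gcd(4, 218) = 2 > 1, not a unit — skip.
g = 5: 5^54 ≡ 1 — hits 1, so not a primitive root.
g = 6: gcd(6, 218) = 2 > 1, not a unit — skip.
g = 7: 7^54 ≡ 1 — hits 1, so not a primitive root.
g = 8: gcd(8, 218) = 2 > 1, not a unit — skip.
g = 9: 9^54 ≡ 1 — hits 1, so not a primitive root.
g = 10: gcd(10, 218) = 2 > 1, not a unit — skip.
g = 11: 11^54 ≡ 217; 11^36 ≡ 45 — none is 1, so 11 is a primitive root.
So 11 is the smallest generator of (Z/218Z)^×.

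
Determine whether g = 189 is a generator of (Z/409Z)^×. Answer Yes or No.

Yes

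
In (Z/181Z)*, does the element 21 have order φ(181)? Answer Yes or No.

φ(181) = 181 − 1 = 180 = 2^2 · 3^2 · 5.
Test 21^(180/q) mod 181 for each prime factor q of 180:
21^90 ≡ 180 (mod 181)  [q = 2: ≢ 1 ✓]
21^60 ≡ 132 (mod 181)  [q = 3: ≢ 1 ✓]
21^36 ≡ 59 (mod 181)  [q = 5: ≢ 1 ✓]
All checks pass, so 21 has order 180 and is a primitive root modulo 181.

Yes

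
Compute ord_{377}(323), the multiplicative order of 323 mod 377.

84

The order of 323 must divide φ(377) = φ(13·29) = (13−1)·(29−1) = 12·28 = 336 = 2^4 · 3 · 7.
Divisors of 336: 1, 2, 3, 4, 6, 7, 8, 12, 14, 16, 21, 24, 28, 42, 48, 56, 84, 112, 168, 336.
Compute 323^d (mod 377) for the divisors d until we hit 1:
323^1 ≡ 323
323^2 ≡ 277
323^3 ≡ 122
323^4 ≡ 198
323^6 ≡ 181
323^7 ≡ 28
323^8 ≡ 373
323^12 ≡ 339
323^14 ≡ 30
323^16 ≡ 16
323^21 ≡ 86
323^24 ≡ 313
323^28 ≡ 146
323^42 ≡ 233
323^48 ≡ 326
323^56 ≡ 204
323^84 ≡ 1
The smallest such exponent is 84, so the order of 323 is 84.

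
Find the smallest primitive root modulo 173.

2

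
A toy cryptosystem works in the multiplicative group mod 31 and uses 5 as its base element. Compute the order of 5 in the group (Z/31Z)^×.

Since 5 ∈ (Z/31Z)^×, its order divides φ(31) = 31 − 1 = 30 = 2 · 3 · 5.
Divisors of 30: 1, 2, 3, 5, 6, 10, 15, 30.
Compute 5^d (mod 31) for the divisors d until we hit 1:
5^1 ≡ 5
5^2 ≡ 25
5^3 ≡ 1
Hence ord(5) = 3.

3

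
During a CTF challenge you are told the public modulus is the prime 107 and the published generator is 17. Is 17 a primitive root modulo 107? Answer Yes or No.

φ(107) = 107 − 1 = 106 = 2 · 53.
An element g generates (Z/107Z)^× iff g^(106/q) ≢ 1 (mod 107) for each prime q ∈ {2, 53}.
17^53 ≡ 106 (mod 107)  [q = 2: ≢ 1 ✓]
17^2 ≡ 75 (mod 107)  [q = 53: ≢ 1 ✓]
Every test exponent gives a nontrivial residue, hence 17 generates the full group.

Yes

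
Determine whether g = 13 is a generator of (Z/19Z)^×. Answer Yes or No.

φ(19) = 19 − 1 = 18 = 2 · 3^2.
An element g generates (Z/19Z)^× iff g^(18/q) ≢ 1 (mod 19) for each prime q ∈ {2, 3}.
13^9 ≡ 18 (mod 19)  [q = 2: ≢ 1 ✓]
13^6 ≡ 11 (mod 19)  [q = 3: ≢ 1 ✓]
None equal 1, so ord_19(13) = 18: 13 is a primitive root.

Yes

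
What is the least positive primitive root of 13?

2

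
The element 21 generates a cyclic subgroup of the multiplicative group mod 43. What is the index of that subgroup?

6

By Lagrange's theorem, ord_43(21) divides φ(43) = 43 − 1 = 42 = 2 · 3 · 7.
Divisors of 42: 1, 2, 3, 6, 7, 14, 21, 42.
Test each divisor d:
21^1 ≡ 21
21^2 ≡ 11
21^3 ≡ 16
21^6 ≡ 41
21^7 ≡ 1
So ord_43(21) = 7, hence |⟨21⟩| = 7.
The index is φ(43) / ord(21) = 42 / 7 = 6.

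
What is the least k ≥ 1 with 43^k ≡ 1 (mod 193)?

8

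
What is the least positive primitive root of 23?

φ(23) = 23 − 1 = 22 = 2 · 11.
Test candidates g = 2, 3, … against the prime factors q ∈ {2, 11} of φ(23): g is a generator iff g^(22/q) ≢ 1 for every such q.
g = 2: 2^11 ≡ 1 — hits 1, so not a primitive root.
g = 3: 3^11 ≡ 1 — hits 1, so not a primitive root.
g = 4: 4^11 ≡ 1 — hits 1, so not a primitive root.
g = 5: 5^11 ≡ 22; 5^2 ≡ 2 — none is 1, so 5 is a primitive root.
The smallest primitive root modulo 23 is 5.

5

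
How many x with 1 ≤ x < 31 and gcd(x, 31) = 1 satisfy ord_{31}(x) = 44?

0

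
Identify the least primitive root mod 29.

2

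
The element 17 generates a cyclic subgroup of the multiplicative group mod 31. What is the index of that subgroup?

1

By Lagrange's theorem, ord_31(17) divides φ(31) = 31 − 1 = 30 = 2 · 3 · 5.
Divisors of 30: 1, 2, 3, 5, 6, 10, 15, 30.
Evaluate successive powers at the divisors of 30:
17^1 ≡ 17
17^2 ≡ 10
17^3 ≡ 15
17^5 ≡ 26
17^6 ≡ 8
17^10 ≡ 25
17^15 ≡ 30
17^30 ≡ 1
The order of 17 is 30, so the subgroup it generates has 30 elements.
[(Z/31Z)^× : ⟨17⟩] = 30/30 = 1.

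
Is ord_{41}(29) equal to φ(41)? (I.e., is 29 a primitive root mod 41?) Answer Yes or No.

φ(41) = 41 − 1 = 40 = 2^3 · 5.
An element g generates (Z/41Z)^× iff g^(40/q) ≢ 1 (mod 41) for each prime q ∈ {2, 5}.
29^20 ≡ 40 (mod 41)  [q = 2: ≢ 1 ✓]
29^8 ≡ 18 (mod 41)  [q = 5: ≢ 1 ✓]
Every test exponent gives a nontrivial residue, hence 29 generates the full group.

Yes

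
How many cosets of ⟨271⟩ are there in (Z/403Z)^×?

ord(271) | φ(403) = φ(13·31) = (13−1)·(31−1) = 12·30 = 360 = 2^3 · 3^2 · 5.
Divisors of 360: 1, 2, 3, 4, 5, 6, 8, 9, 10, 12, 15, 18, 20, 24, 30, 36, 40, 45, 60, 72, 90, 120, 180, 360.
Test each divisor d:
271^1 ≡ 271
271^2 ≡ 95
271^3 ≡ 356
271^4 ≡ 159
271^5 ≡ 371
271^6 ≡ 194
271^8 ≡ 295
271^9 ≡ 151
271^10 ≡ 218
271^12 ≡ 157
271^15 ≡ 278
271^18 ≡ 233
271^20 ≡ 373
271^24 ≡ 66
271^30 ≡ 311
271^36 ≡ 287
271^40 ≡ 94
271^45 ≡ 216
271^60 ≡ 1
So ord_403(271) = 60, hence |⟨271⟩| = 60.
The index is φ(403) / ord(271) = 360 / 60 = 6.

6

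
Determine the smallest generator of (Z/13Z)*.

φ(13) = 13 − 1 = 12 = 2^2 · 3.
Test candidates g = 2, 3, … against the prime factors q ∈ {2, 3} of φ(13): g is a generator iff g^(12/q) ≢ 1 for every such q.
g = 2: 2^6 ≡ 12; 2^4 ≡ 3 — none is 1, so 2 is a primitive root.
The smallest primitive root modulo 13 is 2.

2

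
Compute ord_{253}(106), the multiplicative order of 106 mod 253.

By Lagrange's theorem, ord_253(106) divides φ(253) = φ(11·23) = (11−1)·(23−1) = 10·22 = 220 = 2^2 · 5 · 11.
Divisors of 220: 1, 2, 4, 5, 10, 11, 20, 22, 44, 55, 110, 220.
Check 106^d mod 253 for each divisor in increasing order:
106^1 ≡ 106 (mod 253)
106^2 ≡ 104 (mod 253)
106^4 ≡ 190 (mod 253)
106^5 ≡ 153 (mod 253)
106^10 ≡ 133 (mod 253)
106^11 ≡ 183 (mod 253)
106^20 ≡ 232 (mod 253)
106^22 ≡ 93 (mod 253)
106^44 ≡ 47 (mod 253)
106^55 ≡ 252 (mod 253)
106^110 ≡ 1 (mod 253) ✓
Hence ord(106) = 110.

110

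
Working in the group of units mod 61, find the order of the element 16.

15

The order of 16 must divide φ(61) = 61 − 1 = 60 = 2^2 · 3 · 5.
Divisors of 60: 1, 2, 3, 4, 5, 6, 10, 12, 15, 20, 30, 60.
Check 16^d mod 61 for each divisor in increasing order:
16^1 ≡ 16
16^2 ≡ 12
16^3 ≡ 9
16^4 ≡ 22
16^5 ≡ 47
16^6 ≡ 20
16^10 ≡ 13
16^12 ≡ 34
16^15 ≡ 1
Hence ord(16) = 15.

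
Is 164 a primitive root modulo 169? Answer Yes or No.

No

φ(169) = φ(13^2) = 13·(13−1) = 156 = 2^2 · 3 · 13.
164 is a primitive root mod 169 iff 164^(φ(169)/q) ≢ 1 for every prime q | φ(169), i.e. q ∈ {2, 3, 13}.
164^78 ≡ 168 (mod 169)  [q = 2: ≢ 1 ✓]
164^52 ≡ 1 (mod 169)  [q = 3: ≡ 1 ✗]
164^12 ≡ 14 (mod 169)  [q = 13: ≢ 1 ✓]
164^52 ≡ 1 shows ord(164) | 52, strictly less than φ(169); not a primitive root.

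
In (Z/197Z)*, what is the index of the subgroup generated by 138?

2

ord(138) | φ(197) = 197 − 1 = 196 = 2^2 · 7^2.
Divisors of 196: 1, 2, 4, 7, 14, 28, 49, 98, 196.
Compute 138^d (mod 197) for the divisors d until we hit 1:
138^1 ≡ 138 (mod 197)
138^2 ≡ 132 (mod 197)
138^4 ≡ 88 (mod 197)
138^7 ≡ 19 (mod 197)
138^14 ≡ 164 (mod 197)
138^28 ≡ 104 (mod 197)
138^49 ≡ 196 (mod 197)
138^98 ≡ 1 (mod 197) ✓
Thus |⟨138⟩| = ord(138) = 98.
Index = |(Z/197Z)^×| / |⟨138⟩| = 196 / 98 = 2.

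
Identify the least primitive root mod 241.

φ(241) = 241 − 1 = 240 = 2^4 · 3 · 5.
Test candidates g = 2, 3, … against the prime factors q ∈ {2, 3, 5} of φ(241): g is a generator iff g^(240/q) ≢ 1 for every such q.
g = 2: 2^120 ≡ 1 — hits 1, so not a primitive root.
g = 3: 3^120 ≡ 1 — hits 1, so not a primitive root.
g = 4: 4^120 ≡ 1 — hits 1, so not a primitive root.
g = 5: 5^120 ≡ 1 — hits 1, so not a primitive root.
g = 6: 6^120 ≡ 1 — hits 1, so not a primitive root.
g = 7: 7^120 ≡ 240; 7^80 ≡ 15; 7^48 ≡ 91 — none is 1, so 7 is a primitive root.
Hence the least primitive root of 241 is 7.

7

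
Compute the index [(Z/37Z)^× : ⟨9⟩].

Since 9 ∈ (Z/37Z)^×, its order divides φ(37) = 37 − 1 = 36 = 2^2 · 3^2.
Divisors of 36: 1, 2, 3, 4, 6, 9, 12, 18, 36.
Check 9^d mod 37 for each divisor in increasing order:
9^1 ≡ 9 (mod 37)
9^2 ≡ 7 (mod 37)
9^3 ≡ 26 (mod 37)
9^4 ≡ 12 (mod 37)
9^6 ≡ 10 (mod 37)
9^9 ≡ 1 (mod 37) ✓
Thus |⟨9⟩| = ord(9) = 9.
[(Z/37Z)^× : ⟨9⟩] = 36/9 = 4.

4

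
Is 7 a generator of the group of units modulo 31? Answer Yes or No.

No

φ(31) = 31 − 1 = 30 = 2 · 3 · 5.
An element g generates (Z/31Z)^× iff g^(30/q) ≢ 1 (mod 31) for each prime q ∈ {2, 3, 5}.
7^15 ≡ 1 (mod 31)  [q = 2: ≡ 1 ✗]
7^10 ≡ 25 (mod 31)  [q = 3: ≢ 1 ✓]
7^6 ≡ 4 (mod 31)  [q = 5: ≢ 1 ✓]
7^15 ≡ 1 shows ord(7) | 15, strictly less than φ(31); not a primitive root.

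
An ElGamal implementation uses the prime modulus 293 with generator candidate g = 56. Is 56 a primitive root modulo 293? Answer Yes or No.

No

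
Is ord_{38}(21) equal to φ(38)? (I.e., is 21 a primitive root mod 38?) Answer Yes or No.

φ(38) = φ(2)·φ(19) = 1·18 = 18 = 2 · 3^2.
21 is a primitive root mod 38 iff 21^(φ(38)/q) ≢ 1 for every prime q | φ(38), i.e. q ∈ {2, 3}.
21^9 ≡ 37 (mod 38)  [q = 2: ≢ 1 ✓]
21^6 ≡ 7 (mod 38)  [q = 3: ≢ 1 ✓]
Every test exponent gives a nontrivial residue, hence 21 generates the full group.

Yes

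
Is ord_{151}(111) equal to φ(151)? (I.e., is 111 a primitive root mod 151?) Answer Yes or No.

φ(151) = 151 − 1 = 150 = 2 · 3 · 5^2.
An element g generates (Z/151Z)^× iff g^(150/q) ≢ 1 (mod 151) for each prime q ∈ {2, 3, 5}.
111^75 ≡ 150 (mod 151)  [q = 2: ≢ 1 ✓]
111^50 ≡ 32 (mod 151)  [q = 3: ≢ 1 ✓]
111^30 ≡ 8 (mod 151)  [q = 5: ≢ 1 ✓]
Every test exponent gives a nontrivial residue, hence 111 generates the full group.

Yes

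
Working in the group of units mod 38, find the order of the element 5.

9

By Lagrange's theorem, ord_38(5) divides φ(38) = φ(2)·φ(19) = 1·18 = 18 = 2 · 3^2.
Divisors of 18: 1, 2, 3, 6, 9, 18.
Evaluate successive powers at the divisors of 18:
5^1 ≡ 5 (mod 38)
5^2 ≡ 25 (mod 38)
5^3 ≡ 11 (mod 38)
5^6 ≡ 7 (mod 38)
5^9 ≡ 1 (mod 38) ✓
Therefore the multiplicative order of 5 modulo 38 is 9.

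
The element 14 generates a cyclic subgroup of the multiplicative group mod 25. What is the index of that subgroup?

The order of 14 must divide φ(25) = φ(5^2) = 5·(5−1) = 20 = 2^2 · 5.
Divisors of 20: 1, 2, 4, 5, 10, 20.
Test each divisor d:
14^1 ≡ 14 (mod 25)
14^2 ≡ 21 (mod 25)
14^4 ≡ 16 (mod 25)
14^5 ≡ 24 (mod 25)
14^10 ≡ 1 (mod 25) ✓
The order of 14 is 10, so the subgroup it generates has 10 elements.
[(Z/25Z)^× : ⟨14⟩] = 20/10 = 2.

2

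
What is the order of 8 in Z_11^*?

10

The order of 8 must divide φ(11) = 11 − 1 = 10 = 2 · 5.
Divisors of 10: 1, 2, 5, 10.
Compute 8^d (mod 11) for the divisors d until we hit 1:
8^1 ≡ 8 (mod 11)
8^2 ≡ 9 (mod 11)
8^5 ≡ 10 (mod 11)
8^10 ≡ 1 (mod 11) ✓
Hence ord(8) = 10.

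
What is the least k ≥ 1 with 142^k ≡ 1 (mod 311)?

62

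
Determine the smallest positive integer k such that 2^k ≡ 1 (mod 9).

By Lagrange's theorem, ord_9(2) divides φ(9) = φ(3^2) = 3·(3−1) = 6 = 2 · 3.
Divisors of 6: 1, 2, 3, 6.
Test each divisor d:
2^1 ≡ 2 (mod 9)
2^2 ≡ 4 (mod 9)
2^3 ≡ 8 (mod 9)
2^6 ≡ 1 (mod 9) ✓
Therefore the multiplicative order of 2 modulo 9 is 6.

6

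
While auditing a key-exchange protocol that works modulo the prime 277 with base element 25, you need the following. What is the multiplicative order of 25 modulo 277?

ord(25) | φ(277) = 277 − 1 = 276 = 2^2 · 3 · 23.
Divisors of 276: 1, 2, 3, 4, 6, 12, 23, 46, 69, 92, 138, 276.
Test each divisor d:
25^1 ≡ 25 (mod 277)
25^2 ≡ 71 (mod 277)
25^3 ≡ 113 (mod 277)
25^4 ≡ 55 (mod 277)
25^6 ≡ 27 (mod 277)
25^12 ≡ 175 (mod 277)
25^23 ≡ 117 (mod 277)
25^46 ≡ 116 (mod 277)
25^69 ≡ 276 (mod 277)
25^92 ≡ 160 (mod 277)
25^138 ≡ 1 (mod 277) ✓
Therefore the multiplicative order of 25 modulo 277 is 138.

138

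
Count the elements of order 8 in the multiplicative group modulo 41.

4

φ(41) = 41 − 1 = 40 = 2^3 · 5.
In a cyclic group of order 40, there are φ(d) elements of order d for each divisor d of 40, and zero for non-divisors.
8 = 2^3 divides 40, and φ(8) = 4.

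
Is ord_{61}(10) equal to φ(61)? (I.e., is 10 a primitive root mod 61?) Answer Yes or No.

φ(61) = 61 − 1 = 60 = 2^2 · 3 · 5.
10 is a primitive root mod 61 iff 10^(φ(61)/q) ≢ 1 for every prime q | φ(61), i.e. q ∈ {2, 3, 5}.
10^30 ≡ 60 (mod 61)  [q = 2: ≢ 1 ✓]
10^20 ≡ 13 (mod 61)  [q = 3: ≢ 1 ✓]
10^12 ≡ 58 (mod 61)  [q = 5: ≢ 1 ✓]
Every test exponent gives a nontrivial residue, hence 10 generates the full group.

Yes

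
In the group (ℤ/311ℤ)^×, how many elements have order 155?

120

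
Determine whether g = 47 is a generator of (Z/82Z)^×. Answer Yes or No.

φ(82) = φ(2)·φ(41) = 1·40 = 40 = 2^3 · 5.
47 is a primitive root mod 82 iff 47^(φ(82)/q) ≢ 1 for every prime q | φ(82), i.e. q ∈ {2, 5}.
47^20 ≡ 81 (mod 82)  [q = 2: ≢ 1 ✓]
47^8 ≡ 51 (mod 82)  [q = 5: ≢ 1 ✓]
All checks pass, so 47 has order 40 and is a primitive root modulo 82.

Yes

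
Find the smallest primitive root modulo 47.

5

φ(47) = 47 − 1 = 46 = 2 · 23.
Test candidates g = 2, 3, … against the prime factors q ∈ {2, 23} of φ(47): g is a generator iff g^(46/q) ≢ 1 for every such q.
g = 2: 2^23 ≡ 1 — hits 1, so not a primitive root.
g = 3: 3^23 ≡ 1 — hits 1, so not a primitive root.
g = 4: 4^23 ≡ 1 — hits 1, so not a primitive root.
g = 5: 5^23 ≡ 46; 5^2 ≡ 25 — none is 1, so 5 is a primitive root.
So 5 is the smallest generator of (Z/47Z)^×.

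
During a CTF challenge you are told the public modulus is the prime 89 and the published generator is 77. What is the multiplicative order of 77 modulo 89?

8

Since 77 ∈ (Z/89Z)^×, its order divides φ(89) = 89 − 1 = 88 = 2^3 · 11.
Divisors of 88: 1, 2, 4, 8, 11, 22, 44, 88.
Check 77^d mod 89 for each divisor in increasing order:
77^1 ≡ 77 (mod 89)
77^2 ≡ 55 (mod 89)
77^4 ≡ 88 (mod 89)
77^8 ≡ 1 (mod 89) ✓
The smallest such exponent is 8, so the order of 77 is 8.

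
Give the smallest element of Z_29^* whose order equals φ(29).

2

φ(29) = 29 − 1 = 28 = 2^2 · 7.
Test candidates g = 2, 3, … against the prime factors q ∈ {2, 7} of φ(29): g is a generator iff g^(28/q) ≢ 1 for every such q.
g = 2: 2^14 ≡ 28; 2^4 ≡ 16 — none is 1, so 2 is a primitive root.
Hence the least primitive root of 29 is 2.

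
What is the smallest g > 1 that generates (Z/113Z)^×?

3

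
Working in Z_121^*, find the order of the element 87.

Since 87 ∈ (Z/121Z)^×, its order divides φ(121) = φ(11^2) = 11·(11−1) = 110 = 2 · 5 · 11.
Divisors of 110: 1, 2, 5, 10, 11, 22, 55, 110.
Test each divisor d:
87^1 ≡ 87
87^2 ≡ 67
87^5 ≡ 76
87^10 ≡ 89
87^11 ≡ 120
87^22 ≡ 1
Therefore the multiplicative order of 87 modulo 121 is 22.

22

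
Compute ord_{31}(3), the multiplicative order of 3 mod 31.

The order of 3 must divide φ(31) = 31 − 1 = 30 = 2 · 3 · 5.
Divisors of 30: 1, 2, 3, 5, 6, 10, 15, 30.
Check 3^d mod 31 for each divisor in increasing order:
3^1 ≡ 3 (mod 31)
3^2 ≡ 9 (mod 31)
3^3 ≡ 27 (mod 31)
3^5 ≡ 26 (mod 31)
3^6 ≡ 16 (mod 31)
3^10 ≡ 25 (mod 31)
3^15 ≡ 30 (mod 31)
3^30 ≡ 1 (mod 31) ✓
Therefore the multiplicative order of 3 modulo 31 is 30.

30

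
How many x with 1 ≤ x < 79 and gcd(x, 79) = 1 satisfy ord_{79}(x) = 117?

0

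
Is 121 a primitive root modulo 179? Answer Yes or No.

No

φ(179) = 179 − 1 = 178 = 2 · 89.
It suffices to check that the order of 121 is not a proper divisor of 178: compute 121^(178/q) for q ∈ {2, 89}.
121^89 ≡ 1 (mod 179)  [q = 2: ≡ 1 ✗]
121^2 ≡ 142 (mod 179)  [q = 89: ≢ 1 ✓]
Since 121^89 ≡ 1, the order of 121 divides 89 < 178, so 121 is not a primitive root.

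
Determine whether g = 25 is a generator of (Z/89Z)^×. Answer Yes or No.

φ(89) = 89 − 1 = 88 = 2^3 · 11.
Test 25^(88/q) mod 89 for each prime factor q of 88:
25^44 ≡ 1 (mod 89)  [q = 2: ≡ 1 ✗]
25^8 ≡ 16 (mod 89)  [q = 11: ≢ 1 ✓]
25^44 ≡ 1 shows ord(25) | 44, strictly less than φ(89); not a primitive root.

No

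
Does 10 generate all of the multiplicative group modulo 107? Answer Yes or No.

No

φ(107) = 107 − 1 = 106 = 2 · 53.
It suffices to check that the order of 10 is not a proper divisor of 106: compute 10^(106/q) for q ∈ {2, 53}.
10^53 ≡ 1 (mod 107)  [q = 2: ≡ 1 ✗]
10^2 ≡ 100 (mod 107)  [q = 53: ≢ 1 ✓]
Since 10^53 ≡ 1, the order of 10 divides 53 < 106, so 10 is not a primitive root.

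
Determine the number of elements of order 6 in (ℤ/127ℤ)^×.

φ(127) = 127 − 1 = 126 = 2 · 3^2 · 7.
Since (Z/127Z)^× is cyclic of order 126, the number of elements of order d is φ(d) when d | 126 and 0 otherwise.
6 = 2 · 3 divides 126, and φ(6) = 2.

2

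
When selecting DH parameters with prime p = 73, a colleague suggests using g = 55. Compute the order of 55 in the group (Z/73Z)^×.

By Lagrange's theorem, ord_73(55) divides φ(73) = 73 − 1 = 72 = 2^3 · 3^2.
Divisors of 72: 1, 2, 3, 4, 6, 8, 9, 12, 18, 24, 36, 72.
Test each divisor d:
55^1 ≡ 55 (mod 73)
55^2 ≡ 32 (mod 73)
55^3 ≡ 8 (mod 73)
55^4 ≡ 2 (mod 73)
55^6 ≡ 64 (mod 73)
55^8 ≡ 4 (mod 73)
55^9 ≡ 1 (mod 73) ✓
The smallest such exponent is 9, so the order of 55 is 9.

9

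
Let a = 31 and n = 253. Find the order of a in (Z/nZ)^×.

55

Since 31 ∈ (Z/253Z)^×, its order divides φ(253) = φ(11·23) = (11−1)·(23−1) = 10·22 = 220 = 2^2 · 5 · 11.
Divisors of 220: 1, 2, 4, 5, 10, 11, 20, 22, 44, 55, 110, 220.
Test each divisor d:
31^1 ≡ 31
31^2 ≡ 202
31^4 ≡ 71
31^5 ≡ 177
31^10 ≡ 210
31^11 ≡ 185
31^20 ≡ 78
31^22 ≡ 70
31^44 ≡ 93
31^55 ≡ 1
The smallest such exponent is 55, so the order of 31 is 55.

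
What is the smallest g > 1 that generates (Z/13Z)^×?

2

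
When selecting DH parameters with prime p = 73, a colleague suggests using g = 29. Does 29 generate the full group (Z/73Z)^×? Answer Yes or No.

φ(73) = 73 − 1 = 72 = 2^3 · 3^2.
29 is a primitive root mod 73 iff 29^(φ(73)/q) ≢ 1 for every prime q | φ(73), i.e. q ∈ {2, 3}.
29^36 ≡ 72 (mod 73)  [q = 2: ≢ 1 ✓]
29^24 ≡ 64 (mod 73)  [q = 3: ≢ 1 ✓]
Every test exponent gives a nontrivial residue, hence 29 generates the full group.

Yes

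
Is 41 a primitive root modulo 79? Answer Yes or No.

No

φ(79) = 79 − 1 = 78 = 2 · 3 · 13.
It suffices to check that the order of 41 is not a proper divisor of 78: compute 41^(78/q) for q ∈ {2, 3, 13}.
41^39 ≡ 78 (mod 79)  [q = 2: ≢ 1 ✓]
41^26 ≡ 1 (mod 79)  [q = 3: ≡ 1 ✗]
41^6 ≡ 62 (mod 79)  [q = 13: ≢ 1 ✓]
The check at q = 3 fails, so 41 generates a proper subgroup.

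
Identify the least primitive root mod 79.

φ(79) = 79 − 1 = 78 = 2 · 3 · 13.
Test candidates g = 2, 3, … against the prime factors q ∈ {2, 3, 13} of φ(79): g is a generator iff g^(78/q) ≢ 1 for every such q.
g = 2: 2^39 ≡ 1 — hits 1, so not a primitive root.
g = 3: 3^39 ≡ 78; 3^26 ≡ 23; 3^6 ≡ 18 — none is 1, so 3 is a primitive root.
The smallest primitive root modulo 79 is 3.

3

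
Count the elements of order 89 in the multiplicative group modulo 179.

88

φ(179) = 179 − 1 = 178 = 2 · 89.
In a cyclic group of order 178, there are φ(d) elements of order d for each divisor d of 178, and zero for non-divisors.
89 | 178, and φ(89) = 89 − 1 = 88.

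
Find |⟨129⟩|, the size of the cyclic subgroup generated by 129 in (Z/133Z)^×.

18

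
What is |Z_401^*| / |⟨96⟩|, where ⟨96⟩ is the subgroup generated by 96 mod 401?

The order of 96 must divide φ(401) = 401 − 1 = 400 = 2^4 · 5^2.
Divisors of 400: 1, 2, 4, 5, 8, 10, 16, 20, 25, 40, 50, 80, 100, 200, 400.
Check 96^d mod 401 for each divisor in increasing order:
96^1 ≡ 96 (mod 401)
96^2 ≡ 394 (mod 401)
96^4 ≡ 49 (mod 401)
96^5 ≡ 293 (mod 401)
96^8 ≡ 396 (mod 401)
96^10 ≡ 35 (mod 401)
96^16 ≡ 25 (mod 401)
96^20 ≡ 22 (mod 401)
96^25 ≡ 30 (mod 401)
96^40 ≡ 83 (mod 401)
96^50 ≡ 98 (mod 401)
96^80 ≡ 72 (mod 401)
96^100 ≡ 381 (mod 401)
96^200 ≡ 400 (mod 401)
96^400 ≡ 1 (mod 401) ✓
Thus |⟨96⟩| = ord(96) = 400.
[(Z/401Z)^× : ⟨96⟩] = 400/400 = 1.

1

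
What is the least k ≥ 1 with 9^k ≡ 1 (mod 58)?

14

Since 9 ∈ (Z/58Z)^×, its order divides φ(58) = φ(2)·φ(29) = 1·28 = 28 = 2^2 · 7.
Divisors of 28: 1, 2, 4, 7, 14, 28.
Compute 9^d (mod 58) for the divisors d until we hit 1:
9^1 ≡ 9
9^2 ≡ 23
9^4 ≡ 7
9^7 ≡ 57
9^14 ≡ 1
Therefore the multiplicative order of 9 modulo 58 is 14.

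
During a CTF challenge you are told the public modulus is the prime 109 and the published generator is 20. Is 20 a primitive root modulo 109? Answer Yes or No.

No

φ(109) = 109 − 1 = 108 = 2^2 · 3^3.
It suffices to check that the order of 20 is not a proper divisor of 108: compute 20^(108/q) for q ∈ {2, 3}.
20^54 ≡ 1 (mod 109)  [q = 2: ≡ 1 ✗]
20^36 ≡ 63 (mod 109)  [q = 3: ≢ 1 ✓]
20^54 ≡ 1 shows ord(20) | 54, strictly less than φ(109); not a primitive root.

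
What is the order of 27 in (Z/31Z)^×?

10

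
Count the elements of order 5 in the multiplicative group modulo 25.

φ(25) = φ(5^2) = 5·(5−1) = 20 = 2^2 · 5.
In a cyclic group of order 20, there are φ(d) elements of order d for each divisor d of 20, and zero for non-divisors.
5 | 20, and φ(5) = 5 − 1 = 4.

4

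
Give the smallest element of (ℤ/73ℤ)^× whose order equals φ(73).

5

φ(73) = 73 − 1 = 72 = 2^3 · 3^2.
g is a primitive root iff g^(72/q) ≢ 1 (mod 73) for each prime q ∈ {2, 3}.
g = 2: 2^36 ≡ 1 — hits 1, so not a primitive root.
g = 3: 3^36 ≡ 1 — hits 1, so not a primitive root.
g = 4: 4^36 ≡ 1 — hits 1, so not a primitive root.
g = 5: 5^36 ≡ 72; 5^24 ≡ 8 — none is 1, so 5 is a primitive root.
Hence the least primitive root of 73 is 5.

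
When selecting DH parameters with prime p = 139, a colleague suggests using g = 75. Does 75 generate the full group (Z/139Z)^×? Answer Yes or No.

φ(139) = 139 − 1 = 138 = 2 · 3 · 23.
An element g generates (Z/139Z)^× iff g^(138/q) ≢ 1 (mod 139) for each prime q ∈ {2, 3, 23}.
75^69 ≡ 138 (mod 139)  [q = 2: ≢ 1 ✓]
75^46 ≡ 1 (mod 139)  [q = 3: ≡ 1 ✗]
75^6 ≡ 100 (mod 139)  [q = 23: ≢ 1 ✓]
The check at q = 3 fails, so 75 generates a proper subgroup.

No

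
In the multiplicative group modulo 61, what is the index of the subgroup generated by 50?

15

ord(50) | φ(61) = 61 − 1 = 60 = 2^2 · 3 · 5.
Divisors of 60: 1, 2, 3, 4, 5, 6, 10, 12, 15, 20, 30, 60.
Evaluate successive powers at the divisors of 60:
50^1 ≡ 50 (mod 61)
50^2 ≡ 60 (mod 61)
50^3 ≡ 11 (mod 61)
50^4 ≡ 1 (mod 61) ✓
The order of 50 is 4, so the subgroup it generates has 4 elements.
The index is φ(61) / ord(50) = 60 / 4 = 15.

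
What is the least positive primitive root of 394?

3

φ(394) = φ(2)·φ(197) = 1·196 = 196 = 2^2 · 7^2.
g is a primitive root iff g^(196/q) ≢ 1 (mod 394) for each prime q ∈ {2, 7}.
g = 2: gcd(2, 394) = 2 > 1, not a unit — skip.
g = 3: 3^98 ≡ 393; 3^28 ≡ 233 — none is 1, so 3 is a primitive root.
So 3 is the smallest generator of (Z/394Z)^×.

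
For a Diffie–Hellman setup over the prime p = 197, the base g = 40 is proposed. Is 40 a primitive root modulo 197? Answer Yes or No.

No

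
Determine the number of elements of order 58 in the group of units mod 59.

φ(59) = 59 − 1 = 58 = 2 · 29.
Since (Z/59Z)^× is cyclic of order 58, the number of elements of order d is φ(d) when d | 58 and 0 otherwise.
58 = 2 · 29 divides 58, and φ(58) = 28.

28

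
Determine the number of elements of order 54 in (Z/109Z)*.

18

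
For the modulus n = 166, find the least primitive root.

5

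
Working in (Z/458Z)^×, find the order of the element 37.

The order of 37 must divide φ(458) = φ(2)·φ(229) = 1·228 = 228 = 2^2 · 3 · 19.
Divisors of 228: 1, 2, 3, 4, 6, 12, 19, 38, 57, 76, 114, 228.
Check 37^d mod 458 for each divisor in increasing order:
37^1 ≡ 37
37^2 ≡ 453
37^3 ≡ 273
37^4 ≡ 25
37^6 ≡ 333
37^12 ≡ 53
37^19 ≡ 363
37^38 ≡ 323
37^57 ≡ 1
So ord_458(37) = 57.

57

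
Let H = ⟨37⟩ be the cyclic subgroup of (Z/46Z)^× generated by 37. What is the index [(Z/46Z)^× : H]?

1

The order of 37 must divide φ(46) = φ(2)·φ(23) = 1·22 = 22 = 2 · 11.
Divisors of 22: 1, 2, 11, 22.
Check 37^d mod 46 for each divisor in increasing order:
37^1 ≡ 37
37^2 ≡ 35
37^11 ≡ 45
37^22 ≡ 1
So ord_46(37) = 22, hence |⟨37⟩| = 22.
[(Z/46Z)^× : ⟨37⟩] = 22/22 = 1.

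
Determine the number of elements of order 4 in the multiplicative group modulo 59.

0

φ(59) = 59 − 1 = 58 = 2 · 29.
In a cyclic group of order 58, there are φ(d) elements of order d for each divisor d of 58, and zero for non-divisors.
Here 58 is not a multiple of 4, so there are no elements of order 4.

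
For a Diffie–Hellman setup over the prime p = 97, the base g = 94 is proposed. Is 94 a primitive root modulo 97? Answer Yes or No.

φ(97) = 97 − 1 = 96 = 2^5 · 3.
An element g generates (Z/97Z)^× iff g^(96/q) ≢ 1 (mod 97) for each prime q ∈ {2, 3}.
94^48 ≡ 1 (mod 97)  [q = 2: ≡ 1 ✗]
94^32 ≡ 35 (mod 97)  [q = 3: ≢ 1 ✓]
The check at q = 2 fails, so 94 generates a proper subgroup.

No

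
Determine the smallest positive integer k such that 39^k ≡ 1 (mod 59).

The order of 39 must divide φ(59) = 59 − 1 = 58 = 2 · 29.
Divisors of 58: 1, 2, 29, 58.
Compute 39^d (mod 59) for the divisors d until we hit 1:
39^1 ≡ 39 (mod 59)
39^2 ≡ 46 (mod 59)
39^29 ≡ 58 (mod 59)
39^58 ≡ 1 (mod 59) ✓
The smallest such exponent is 58, so the order of 39 is 58.

58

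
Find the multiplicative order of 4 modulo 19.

By Lagrange's theorem, ord_19(4) divides φ(19) = 19 − 1 = 18 = 2 · 3^2.
Divisors of 18: 1, 2, 3, 6, 9, 18.
Evaluate successive powers at the divisors of 18:
4^1 ≡ 4
4^2 ≡ 16
4^3 ≡ 7
4^6 ≡ 11
4^9 ≡ 1
Therefore the multiplicative order of 4 modulo 19 is 9.

9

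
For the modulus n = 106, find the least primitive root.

φ(106) = φ(2)·φ(53) = 1·52 = 52 = 2^2 · 13.
Test candidates g = 2, 3, … against the prime factors q ∈ {2, 13} of φ(106): g is a generator iff g^(52/q) ≢ 1 for every such q.
g = 2: gcd(2, 106) = 2 > 1, not a unit — skip.
g = 3: 3^26 ≡ 105; 3^4 ≡ 81 — none is 1, so 3 is a primitive root.
The smallest primitive root modulo 106 is 3.

3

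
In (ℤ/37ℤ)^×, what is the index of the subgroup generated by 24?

The order of 24 must divide φ(37) = 37 − 1 = 36 = 2^2 · 3^2.
Divisors of 36: 1, 2, 3, 4, 6, 9, 12, 18, 36.
Check 24^d mod 37 for each divisor in increasing order:
24^1 ≡ 24
24^2 ≡ 21
24^3 ≡ 23
24^4 ≡ 34
24^6 ≡ 11
24^9 ≡ 31
24^12 ≡ 10
24^18 ≡ 36
24^36 ≡ 1
The order of 24 is 36, so the subgroup it generates has 36 elements.
[(Z/37Z)^× : ⟨24⟩] = 36/36 = 1.

1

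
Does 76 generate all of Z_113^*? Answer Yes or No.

φ(113) = 113 − 1 = 112 = 2^4 · 7.
It suffices to check that the order of 76 is not a proper divisor of 112: compute 76^(112/q) for q ∈ {2, 7}.
76^56 ≡ 112 (mod 113)  [q = 2: ≢ 1 ✓]
76^16 ≡ 106 (mod 113)  [q = 7: ≢ 1 ✓]
All checks pass, so 76 has order 112 and is a primitive root modulo 113.

Yes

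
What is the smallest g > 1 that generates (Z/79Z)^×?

φ(79) = 79 − 1 = 78 = 2 · 3 · 13.
Test candidates g = 2, 3, … against the prime factors q ∈ {2, 3, 13} of φ(79): g is a generator iff g^(78/q) ≢ 1 for every such q.
g = 2: 2^39 ≡ 1 — hits 1, so not a primitive root.
g = 3: 3^39 ≡ 78; 3^26 ≡ 23; 3^6 ≡ 18 — none is 1, so 3 is a primitive root.
The smallest primitive root modulo 79 is 3.

3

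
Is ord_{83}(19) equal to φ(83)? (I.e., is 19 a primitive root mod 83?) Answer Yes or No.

Yes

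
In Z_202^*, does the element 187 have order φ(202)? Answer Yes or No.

φ(202) = φ(2)·φ(101) = 1·100 = 100 = 2^2 · 5^2.
187 is a primitive root mod 202 iff 187^(φ(202)/q) ≢ 1 for every prime q | φ(202), i.e. q ∈ {2, 5}.
187^50 ≡ 201 (mod 202)  [q = 2: ≢ 1 ✓]
187^20 ≡ 87 (mod 202)  [q = 5: ≢ 1 ✓]
All checks pass, so 187 has order 100 and is a primitive root modulo 202.

Yes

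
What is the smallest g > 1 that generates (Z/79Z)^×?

φ(79) = 79 − 1 = 78 = 2 · 3 · 13.
Test candidates g = 2, 3, … against the prime factors q ∈ {2, 3, 13} of φ(79): g is a generator iff g^(78/q) ≢ 1 for every such q.
g = 2: 2^39 ≡ 1 — hits 1, so not a primitive root.
g = 3: 3^39 ≡ 78; 3^26 ≡ 23; 3^6 ≡ 18 — none is 1, so 3 is a primitive root.
The smallest primitive root modulo 79 is 3.

3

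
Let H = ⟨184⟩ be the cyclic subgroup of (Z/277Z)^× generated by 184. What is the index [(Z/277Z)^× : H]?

1

The order of 184 must divide φ(277) = 277 − 1 = 276 = 2^2 · 3 · 23.
Divisors of 276: 1, 2, 3, 4, 6, 12, 23, 46, 69, 92, 138, 276.
Evaluate successive powers at the divisors of 276:
184^1 ≡ 184
184^2 ≡ 62
184^3 ≡ 51
184^4 ≡ 243
184^6 ≡ 108
184^12 ≡ 30
184^23 ≡ 35
184^46 ≡ 117
184^69 ≡ 217
184^92 ≡ 116
184^138 ≡ 276
184^276 ≡ 1
The order of 184 is 276, so the subgroup it generates has 276 elements.
[(Z/277Z)^× : ⟨184⟩] = 276/276 = 1.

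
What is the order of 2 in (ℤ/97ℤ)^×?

48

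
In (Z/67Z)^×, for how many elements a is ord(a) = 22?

10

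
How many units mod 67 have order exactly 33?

20

φ(67) = 67 − 1 = 66 = 2 · 3 · 11.
In a cyclic group of order 66, there are φ(d) elements of order d for each divisor d of 66, and zero for non-divisors.
33 = 3 · 11 divides 66, and φ(33) = 20.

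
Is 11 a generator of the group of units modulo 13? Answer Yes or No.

φ(13) = 13 − 1 = 12 = 2^2 · 3.
It suffices to check that the order of 11 is not a proper divisor of 12: compute 11^(12/q) for q ∈ {2, 3}.
11^6 ≡ 12 (mod 13)  [q = 2: ≢ 1 ✓]
11^4 ≡ 3 (mod 13)  [q = 3: ≢ 1 ✓]
None equal 1, so ord_13(11) = 12: 11 is a primitive root.

Yes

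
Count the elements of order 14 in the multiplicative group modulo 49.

φ(49) = φ(7^2) = 7·(7−1) = 42 = 2 · 3 · 7.
(Z/49Z)^× is cyclic (|G| = 42); a cyclic group of order m has exactly φ(d) elements of each order d | m, and none otherwise.
14 = 2 · 7 divides 42, and φ(14) = 6.

6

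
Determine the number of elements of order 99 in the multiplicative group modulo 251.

0

φ(251) = 251 − 1 = 250 = 2 · 5^3.
In a cyclic group of order 250, there are φ(d) elements of order d for each divisor d of 250, and zero for non-divisors.
Since 99 ∤ 250, the count is 0.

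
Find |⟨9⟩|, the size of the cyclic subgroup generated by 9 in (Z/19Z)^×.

9

ord(9) | φ(19) = 19 − 1 = 18 = 2 · 3^2.
Divisors of 18: 1, 2, 3, 6, 9, 18.
Evaluate successive powers at the divisors of 18:
9^1 ≡ 9 (mod 19)
9^2 ≡ 5 (mod 19)
9^3 ≡ 7 (mod 19)
9^6 ≡ 11 (mod 19)
9^9 ≡ 1 (mod 19) ✓
Therefore the multiplicative order of 9 modulo 19 is 9.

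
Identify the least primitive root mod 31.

3

φ(31) = 31 − 1 = 30 = 2 · 3 · 5.
g is a primitive root iff g^(30/q) ≢ 1 (mod 31) for each prime q ∈ {2, 3, 5}.
g = 2: 2^15 ≡ 1 — hits 1, so not a primitive root.
g = 3: 3^15 ≡ 30; 3^10 ≡ 25; 3^6 ≡ 16 — none is 1, so 3 is a primitive root.
Hence the least primitive root of 31 is 3.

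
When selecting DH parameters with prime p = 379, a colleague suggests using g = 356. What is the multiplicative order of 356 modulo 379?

126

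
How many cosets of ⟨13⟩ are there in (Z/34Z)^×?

4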